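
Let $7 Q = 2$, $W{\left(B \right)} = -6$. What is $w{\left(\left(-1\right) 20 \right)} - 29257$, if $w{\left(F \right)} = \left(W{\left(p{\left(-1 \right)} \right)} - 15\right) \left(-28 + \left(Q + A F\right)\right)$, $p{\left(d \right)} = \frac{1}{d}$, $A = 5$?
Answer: $-26575$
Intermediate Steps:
$Q = \frac{2}{7}$ ($Q = \frac{1}{7} \cdot 2 = \frac{2}{7} \approx 0.28571$)
$w{\left(F \right)} = 582 - 105 F$ ($w{\left(F \right)} = \left(-6 - 15\right) \left(-28 + \left(\frac{2}{7} + 5 F\right)\right) = - 21 \left(- \frac{194}{7} + 5 F\right) = 582 - 105 F$)
$w{\left(\left(-1\right) 20 \right)} - 29257 = \left(582 - 105 \left(\left(-1\right) 20\right)\right) - 29257 = \left(582 - -2100\right) - 29257 = \left(582 + 2100\right) - 29257 = 2682 - 29257 = -26575$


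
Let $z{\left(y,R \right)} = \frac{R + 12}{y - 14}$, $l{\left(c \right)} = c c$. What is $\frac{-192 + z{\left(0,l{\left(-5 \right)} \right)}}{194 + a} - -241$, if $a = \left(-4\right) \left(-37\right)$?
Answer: $\frac{1151183}{4788} \approx 240.43$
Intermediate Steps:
$l{\left(c \right)} = c^{2}$
$z{\left(y,R \right)} = \frac{12 + R}{-14 + y}$
$a = 148$
$\frac{-192 + z{\left(0,l{\left(-5 \right)} \right)}}{194 + a} - -241 = \frac{-192 + \frac{12 + \left(-5\right)^{2}}{-14 + 0}}{194 + 148} - -241 = \frac{-192 + \frac{12 + 25}{-14}}{342} + 241 = \left(-192 - \frac{37}{14}\right) \frac{1}{342} + 241 = \left(- \frac{2725}{14}\right) \frac{1}{342} + 241 = - \frac{2725}{4788} + 241 = \frac{1151183}{4788}$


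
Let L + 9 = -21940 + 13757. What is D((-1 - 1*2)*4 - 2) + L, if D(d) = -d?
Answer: -8178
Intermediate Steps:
L = -8192 (L = -9 + (-21940 + 13757) = -9 - 8183 = -8192)
D((-1 - 1*2)*4 - 2) + L = -((-1 - 1*2)*4 - 2) - 8192 = -((-1 - 2)*4 - 2) - 8192 = -(-3*4 - 2) - 8192 = -(-12 - 2) - 8192 = -1*(-14) - 8192 = 14 - 8192 = -8178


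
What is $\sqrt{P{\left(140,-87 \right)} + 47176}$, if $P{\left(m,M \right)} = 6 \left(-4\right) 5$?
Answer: $4 \sqrt{2941} \approx 216.92$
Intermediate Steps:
$P{\left(m,M \right)} = -120$ ($P{\left(m,M \right)} = \left(-24\right) 5 = -120$)
$\sqrt{P{\left(140,-87 \right)} + 47176} = \sqrt{-120 + 47176} = \sqrt{47056} = 4 \sqrt{2941}$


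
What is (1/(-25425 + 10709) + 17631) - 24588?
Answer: -102379213/14716 ≈ -6957.0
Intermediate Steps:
(1/(-25425 + 10709) + 17631) - 24588 = (1/(-14716) + 17631) - 24588 = (-1/14716 + 17631) - 24588 = 259457795/14716 - 24588 = -102379213/14716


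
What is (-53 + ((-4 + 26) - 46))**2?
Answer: 5929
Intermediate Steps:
(-53 + ((-4 + 26) - 46))**2 = (-53 + (22 - 46))**2 = (-53 - 24)**2 = (-77)**2 = 5929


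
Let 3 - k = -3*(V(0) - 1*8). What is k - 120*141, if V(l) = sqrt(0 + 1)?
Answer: -16938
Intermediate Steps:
V(l) = 1 (V(l) = sqrt(1) = 1)
k = -18 (k = 3 - (-3)*(1 - 1*8) = 3 - (-3)*(1 - 8) = 3 - (-3)*(-7) = 3 - 1*21 = 3 - 21 = -18)
k - 120*141 = -18 - 120*141 = -18 - 16920 = -16938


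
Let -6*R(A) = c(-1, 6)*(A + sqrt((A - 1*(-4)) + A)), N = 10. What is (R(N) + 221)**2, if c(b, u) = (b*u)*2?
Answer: 58177 + 1928*sqrt(6) ≈ 62900.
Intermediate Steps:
c(b, u) = 2*b*u
R(A) = 2*A + 2*sqrt(4 + 2*A) (R(A) = -2*(-1)*6*(A + sqrt((A - 1*(-4)) + A))/6 = -(-2)*(A + sqrt((A + 4) + A)) = -(-2)*(A + sqrt((4 + A) + A)) = -(-2)*(A + sqrt(4 + 2*A)) = -(-12*A - 12*sqrt(4 + 2*A))/6 = 2*A + 2*sqrt(4 + 2*A))
(R(N) + 221)**2 = ((2*10 + 2*sqrt(4 + 2*10)) + 221)**2 = ((20 + 2*sqrt(4 + 20)) + 221)**2 = ((20 + 2*sqrt(24)) + 221)**2 = ((20 + 2*(2*sqrt(6))) + 221)**2 = ((20 + 4*sqrt(6)) + 221)**2 = (241 + 4*sqrt(6))**2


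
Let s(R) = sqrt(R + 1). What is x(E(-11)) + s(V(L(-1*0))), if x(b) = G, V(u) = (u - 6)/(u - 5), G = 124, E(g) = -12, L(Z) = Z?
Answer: 124 + sqrt(55)/5 ≈ 125.48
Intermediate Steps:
V(u) = (-6 + u)/(-5 + u)
s(R) = sqrt(1 + R)
x(b) = 124
x(E(-11)) + s(V(L(-1*0))) = 124 + sqrt(1 + (-6 - 1*0)/(-5 - 1*0)) = 124 + sqrt(1 + (-6 + 0)/(-5 + 0)) = 124 + sqrt(1 - 6/(-5)) = 124 + sqrt(1 - 1/5*(-6)) = 124 + sqrt(1 + 6/5) = 124 + sqrt(11/5) = 124 + sqrt(55)/5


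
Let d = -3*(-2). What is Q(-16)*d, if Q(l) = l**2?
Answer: 1536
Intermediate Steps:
d = 6
Q(-16)*d = (-16)**2*6 = 256*6 = 1536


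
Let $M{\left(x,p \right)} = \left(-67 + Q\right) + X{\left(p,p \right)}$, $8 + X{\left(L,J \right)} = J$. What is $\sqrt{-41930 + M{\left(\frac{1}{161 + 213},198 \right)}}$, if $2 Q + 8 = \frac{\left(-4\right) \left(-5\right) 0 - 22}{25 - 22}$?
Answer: $\frac{2 i \sqrt{94083}}{3} \approx 204.49 i$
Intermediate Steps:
$X{\left(L,J \right)} = -8 + J$
$Q = - \frac{23}{3}$ ($Q = -4 + \frac{\left(\left(-4\right) \left(-5\right) 0 - 22\right) \frac{1}{25 - 22}}{2} = -4 + \frac{\left(20 \cdot 0 - 22\right) \frac{1}{3}}{2} = -4 + \frac{\left(0 - 22\right) \frac{1}{3}}{2} = -4 + \frac{\left(-22\right) \frac{1}{3}}{2} = -4 + \frac{1}{2} \left(- \frac{22}{3}\right) = -4 - \frac{11}{3} = - \frac{23}{3} \approx -7.6667$)
$M{\left(x,p \right)} = - \frac{248}{3} + p$ ($M{\left(x,p \right)} = \left(-67 - \frac{23}{3}\right) + \left(-8 + p\right) = - \frac{224}{3} + \left(-8 + p\right) = - \frac{248}{3} + p$)
$\sqrt{-41930 + M{\left(\frac{1}{161 + 213},198 \right)}} = \sqrt{-41930 + \left(- \frac{248}{3} + 198\right)} = \sqrt{-41930 + \frac{346}{3}} = \sqrt{- \frac{125444}{3}} = \frac{2 i \sqrt{94083}}{3}$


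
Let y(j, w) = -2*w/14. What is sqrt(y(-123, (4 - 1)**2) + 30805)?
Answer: sqrt(1509382)/7 ≈ 175.51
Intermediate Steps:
y(j, w) = -w/7 (y(j, w) = -2*w/14 = -w/7)
sqrt(y(-123, (4 - 1)**2) + 30805) = sqrt(-(4 - 1)**2/7 + 30805) = sqrt(-1/7*3**2 + 30805) = sqrt(-1/7*9 + 30805) = sqrt(-9/7 + 30805) = sqrt(215626/7) = sqrt(1509382)/7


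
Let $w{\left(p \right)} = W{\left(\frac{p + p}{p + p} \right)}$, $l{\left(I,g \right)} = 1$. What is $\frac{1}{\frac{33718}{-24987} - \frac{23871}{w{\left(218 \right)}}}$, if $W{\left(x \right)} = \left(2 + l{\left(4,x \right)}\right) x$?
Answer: $- \frac{24987}{198855277} \approx -0.00012565$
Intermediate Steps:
$W{\left(x \right)} = 3 x$ ($W{\left(x \right)} = \left(2 + 1\right) x = 3 x$)
$w{\left(p \right)} = 3$ ($w{\left(p \right)} = 3 \frac{p + p}{p + p} = 3 \frac{2 p}{2 p} = 3 \cdot 2 p \frac{1}{2 p} = 3 \cdot 1 = 3$)
$\frac{1}{\frac{33718}{-24987} - \frac{23871}{w{\left(218 \right)}}} = \frac{1}{\frac{33718}{-24987} - \frac{23871}{3}} = \frac{1}{33718 \left(- \frac{1}{24987}\right) - 7957} = \frac{1}{- \frac{33718}{24987} - 7957} = \frac{1}{- \frac{198855277}{24987}} = - \frac{24987}{198855277}$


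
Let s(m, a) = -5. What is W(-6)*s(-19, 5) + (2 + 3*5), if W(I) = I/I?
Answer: 12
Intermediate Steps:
W(I) = 1
W(-6)*s(-19, 5) + (2 + 3*5) = 1*(-5) + (2 + 3*5) = -5 + (2 + 15) = -5 + 17 = 12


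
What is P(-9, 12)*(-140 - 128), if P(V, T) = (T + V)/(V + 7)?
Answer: 402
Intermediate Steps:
P(V, T) = (T + V)/(7 + V)
P(-9, 12)*(-140 - 128) = ((12 - 9)/(7 - 9))*(-140 - 128) = (3/(-2))*(-268) = -½*3*(-268) = -3/2*(-268) = 402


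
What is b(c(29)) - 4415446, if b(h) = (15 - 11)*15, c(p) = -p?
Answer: -4415386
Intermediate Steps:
b(h) = 60 (b(h) = 4*15 = 60)
b(c(29)) - 4415446 = 60 - 4415446 = -4415386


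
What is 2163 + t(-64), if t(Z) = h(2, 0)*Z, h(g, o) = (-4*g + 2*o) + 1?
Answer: 2611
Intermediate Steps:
h(g, o) = 1 - 4*g + 2*o
t(Z) = -7*Z (t(Z) = (1 - 4*2 + 2*0)*Z = (1 - 8 + 0)*Z = -7*Z)
2163 + t(-64) = 2163 - 7*(-64) = 2163 + 448 = 2611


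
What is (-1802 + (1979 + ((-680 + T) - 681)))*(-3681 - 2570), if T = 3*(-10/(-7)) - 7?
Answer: 7418151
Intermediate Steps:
T = -19/7 (T = 3*(-10*(-⅐)) - 7 = 3*(10/7) - 7 = 30/7 - 7 = -19/7 ≈ -2.7143)
(-1802 + (1979 + ((-680 + T) - 681)))*(-3681 - 2570) = (-1802 + (1979 + ((-680 - 19/7) - 681)))*(-3681 - 2570) = (-1802 + (1979 + (-4779/7 - 681)))*(-6251) = (-1802 + (1979 - 9546/7))*(-6251) = (-1802 + 4307/7)*(-6251) = -8307/7*(-6251) = 7418151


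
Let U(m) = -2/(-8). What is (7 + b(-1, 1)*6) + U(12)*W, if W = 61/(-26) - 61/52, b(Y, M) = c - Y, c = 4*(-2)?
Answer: -7463/208 ≈ -35.880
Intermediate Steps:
c = -8
b(Y, M) = -8 - Y
U(m) = 1/4 (U(m) = -2*(-1/8) = 1/4)
W = -183/52 (W = 61*(-1/26) - 61*1/52 = -61/26 - 61/52 = -183/52 ≈ -3.5192)
(7 + b(-1, 1)*6) + U(12)*W = (7 + (-8 - 1*(-1))*6) + (1/4)*(-183/52) = (7 + (-8 + 1)*6) - 183/208 = (7 - 7*6) - 183/208 = (7 - 42) - 183/208 = -35 - 183/208 = -7463/208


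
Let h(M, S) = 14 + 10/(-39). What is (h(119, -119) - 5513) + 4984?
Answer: -20095/39 ≈ -515.26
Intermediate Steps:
h(M, S) = 536/39 (h(M, S) = 14 + 10*(-1/39) = 14 - 10/39 = 536/39)
(h(119, -119) - 5513) + 4984 = (536/39 - 5513) + 4984 = -214471/39 + 4984 = -20095/39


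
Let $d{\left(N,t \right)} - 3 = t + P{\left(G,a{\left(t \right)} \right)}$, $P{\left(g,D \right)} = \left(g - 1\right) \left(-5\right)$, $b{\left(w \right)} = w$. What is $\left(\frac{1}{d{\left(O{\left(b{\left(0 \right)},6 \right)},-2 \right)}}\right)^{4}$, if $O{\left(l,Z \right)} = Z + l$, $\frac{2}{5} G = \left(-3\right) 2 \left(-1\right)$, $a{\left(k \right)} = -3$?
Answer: $\frac{1}{22667121} \approx 4.4117 \cdot 10^{-8}$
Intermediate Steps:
$G = 15$ ($G = \frac{5 \left(-3\right) 2 \left(-1\right)}{2} = \frac{5 \left(\left(-6\right) \left(-1\right)\right)}{2} = \frac{5}{2} \cdot 6 = 15$)
$P{\left(g,D \right)} = 5 - 5 g$ ($P{\left(g,D \right)} = \left(-1 + g\right) \left(-5\right) = 5 - 5 g$)
$d{\left(N,t \right)} = -67 + t$ ($d{\left(N,t \right)} = 3 + \left(t + \left(5 - 75\right)\right) = 3 + \left(t - 70\right) = 3 + \left(-70 + t\right) = -67 + t$)
$\left(\frac{1}{d{\left(O{\left(b{\left(0 \right)},6 \right)},-2 \right)}}\right)^{4} = \left(\frac{1}{-67 - 2}\right)^{4} = \left(\frac{1}{-69}\right)^{4} = \left(- \frac{1}{69}\right)^{4} = \frac{1}{22667121}$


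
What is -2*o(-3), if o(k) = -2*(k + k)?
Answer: -24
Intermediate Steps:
o(k) = -4*k
-2*o(-3) = -(-8)*(-3) = -2*12 = -24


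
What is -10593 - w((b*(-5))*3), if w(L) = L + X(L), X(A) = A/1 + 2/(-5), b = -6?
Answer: -53863/5 ≈ -10773.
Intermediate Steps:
X(A) = -⅖ + A (X(A) = A*1 + 2*(-⅕) = A - ⅖ = -⅖ + A)
w(L) = -⅖ + 2*L (w(L) = L + (-⅖ + L) = -⅖ + 2*L)
-10593 - w((b*(-5))*3) = -10593 - (-⅖ + 2*(-6*(-5)*3)) = -10593 - (-⅖ + 2*(30*3)) = -10593 - (-⅖ + 2*90) = -10593 - (-⅖ + 180) = -10593 - 1*898/5 = -10593 - 898/5 = -53863/5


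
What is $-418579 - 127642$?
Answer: $-546221$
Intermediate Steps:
$-418579 - 127642 = -546221$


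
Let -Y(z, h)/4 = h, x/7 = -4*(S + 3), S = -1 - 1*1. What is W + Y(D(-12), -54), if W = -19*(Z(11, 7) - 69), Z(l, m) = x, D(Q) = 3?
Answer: 2059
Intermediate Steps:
S = -2 (S = -1 - 1 = -2)
x = -28 (x = 7*(-4*(-2 + 3)) = 7*(-4*1) = 7*(-4) = -28)
Y(z, h) = -4*h
Z(l, m) = -28
W = 1843 (W = -19*(-28 - 69) = -19*(-97) = 1843)
W + Y(D(-12), -54) = 1843 - 4*(-54) = 1843 + 216 = 2059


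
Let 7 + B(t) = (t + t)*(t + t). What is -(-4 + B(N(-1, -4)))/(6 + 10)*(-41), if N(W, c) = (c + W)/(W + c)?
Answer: -287/16 ≈ -17.938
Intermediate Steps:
N(W, c) = 1 (N(W, c) = (W + c)/(W + c) = 1)
B(t) = -7 + 4*t² (B(t) = -7 + (t + t)*(t + t) = -7 + (2*t)*(2*t) = -7 + 4*t²)
-(-4 + B(N(-1, -4)))/(6 + 10)*(-41) = -(-4 + (-7 + 4*1²))/(6 + 10)*(-41) = -(-4 + (-7 + 4*1))/16*(-41) = -(-4 + (-7 + 4))/16*(-41) = -(-4 - 3)/16*(-41) = -(-7)/16*(-41) = -1*(-7/16)*(-41) = (7/16)*(-41) = -287/16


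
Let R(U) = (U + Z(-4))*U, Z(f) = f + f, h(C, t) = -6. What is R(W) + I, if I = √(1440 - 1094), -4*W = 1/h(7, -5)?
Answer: -191/576 + √346 ≈ 18.269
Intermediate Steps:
Z(f) = 2*f
W = 1/24 (W = -¼/(-6) = -¼*(-⅙) = 1/24 ≈ 0.041667)
R(U) = U*(-8 + U) (R(U) = (U + 2*(-4))*U = (U - 8)*U = (-8 + U)*U = U*(-8 + U))
I = √346 ≈ 18.601
R(W) + I = (-8 + 1/24)/24 + √346 = (1/24)*(-191/24) + √346 = -191/576 + √346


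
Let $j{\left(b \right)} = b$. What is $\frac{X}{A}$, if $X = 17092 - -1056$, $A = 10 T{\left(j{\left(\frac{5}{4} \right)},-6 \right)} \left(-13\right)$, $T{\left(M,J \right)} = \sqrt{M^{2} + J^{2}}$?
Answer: $- \frac{2792 \sqrt{601}}{3005} \approx -22.778$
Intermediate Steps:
$T{\left(M,J \right)} = \sqrt{J^{2} + M^{2}}$
$A = - \frac{65 \sqrt{601}}{2}$ ($A = 10 \sqrt{\left(-6\right)^{2} + \left(\frac{5}{4}\right)^{2}} \left(-13\right) = 10 \sqrt{36 + \left(5 \cdot \frac{1}{4}\right)^{2}} \left(-13\right) = 10 \sqrt{36 + \left(\frac{5}{4}\right)^{2}} \left(-13\right) = 10 \sqrt{36 + \frac{25}{16}} \left(-13\right) = 10 \sqrt{\frac{601}{16}} \left(-13\right) = 10 \frac{\sqrt{601}}{4} \left(-13\right) = \frac{5 \sqrt{601}}{2} \left(-13\right) = - \frac{65 \sqrt{601}}{2} \approx -796.75$)
$X = 18148$ ($X = 17092 + 1056 = 18148$)
$\frac{X}{A} = \frac{18148}{\left(- \frac{65}{2}\right) \sqrt{601}} = 18148 \left(- \frac{2 \sqrt{601}}{39065}\right) = - \frac{2792 \sqrt{601}}{3005}$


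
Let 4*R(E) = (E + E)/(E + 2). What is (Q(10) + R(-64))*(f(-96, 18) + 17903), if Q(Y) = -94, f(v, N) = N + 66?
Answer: -52126326/31 ≈ -1.6815e+6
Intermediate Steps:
f(v, N) = 66 + N
R(E) = E/(2*(2 + E)) (R(E) = ((E + E)/(E + 2))/4 = ((2*E)/(2 + E))/4 = (2*E/(2 + E))/4 = E/(2*(2 + E)))
(Q(10) + R(-64))*(f(-96, 18) + 17903) = (-94 + (½)*(-64)/(2 - 64))*((66 + 18) + 17903) = (-94 + (½)*(-64)/(-62))*(84 + 17903) = (-94 + (½)*(-64)*(-1/62))*17987 = (-94 + 16/31)*17987 = -2898/31*17987 = -52126326/31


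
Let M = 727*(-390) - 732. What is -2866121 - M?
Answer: -2581859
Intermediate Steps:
M = -284262 (M = -283530 - 732 = -284262)
-2866121 - M = -2866121 - 1*(-284262) = -2866121 + 284262 = -2581859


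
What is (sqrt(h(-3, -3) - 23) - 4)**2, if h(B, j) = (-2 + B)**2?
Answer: (4 - sqrt(2))**2 ≈ 6.6863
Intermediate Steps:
(sqrt(h(-3, -3) - 23) - 4)**2 = (sqrt((-2 - 3)**2 - 23) - 4)**2 = (sqrt((-5)**2 - 23) - 4)**2 = (sqrt(25 - 23) - 4)**2 = (sqrt(2) - 4)**2 = (-4 + sqrt(2))**2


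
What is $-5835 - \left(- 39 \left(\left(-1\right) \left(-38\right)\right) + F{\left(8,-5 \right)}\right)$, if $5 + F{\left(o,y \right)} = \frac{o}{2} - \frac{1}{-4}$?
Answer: $- \frac{17409}{4} \approx -4352.3$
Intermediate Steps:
$F{\left(o,y \right)} = - \frac{19}{4} + \frac{o}{2}$ ($F{\left(o,y \right)} = -5 + \left(\frac{o}{2} - \frac{1}{-4}\right) = -5 + \left(o \frac{1}{2} - - \frac{1}{4}\right) = -5 + \left(\frac{o}{2} + \frac{1}{4}\right) = -5 + \left(\frac{1}{4} + \frac{o}{2}\right) = - \frac{19}{4} + \frac{o}{2}$)
$-5835 - \left(- 39 \left(\left(-1\right) \left(-38\right)\right) + F{\left(8,-5 \right)}\right) = -5835 - \left(- 39 \left(\left(-1\right) \left(-38\right)\right) + \left(- \frac{19}{4} + \frac{1}{2} \cdot 8\right)\right) = -5835 - \left(\left(-39\right) 38 + \left(- \frac{19}{4} + 4\right)\right) = -5835 - \left(-1482 - \frac{3}{4}\right) = -5835 - - \frac{5931}{4} = -5835 + \frac{5931}{4} = - \frac{17409}{4}$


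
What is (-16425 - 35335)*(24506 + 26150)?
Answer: -2621954560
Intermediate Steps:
(-16425 - 35335)*(24506 + 26150) = -51760*50656 = -2621954560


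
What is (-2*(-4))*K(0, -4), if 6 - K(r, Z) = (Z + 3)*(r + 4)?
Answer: 80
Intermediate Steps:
K(r, Z) = 6 - (3 + Z)*(4 + r) (K(r, Z) = 6 - (Z + 3)*(r + 4) = 6 - (3 + Z)*(4 + r))
(-2*(-4))*K(0, -4) = (-2*(-4))*(-6 - 4*(-4) - 3*0 - 1*(-4)*0) = 8*(-6 + 16 + 0 + 0) = 8*10 = 80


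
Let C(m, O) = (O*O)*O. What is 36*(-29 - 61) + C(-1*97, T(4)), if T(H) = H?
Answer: -3176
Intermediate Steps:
C(m, O) = O**3 (C(m, O) = O**2*O = O**3)
36*(-29 - 61) + C(-1*97, T(4)) = 36*(-29 - 61) + 4**3 = 36*(-90) + 64 = -3240 + 64 = -3176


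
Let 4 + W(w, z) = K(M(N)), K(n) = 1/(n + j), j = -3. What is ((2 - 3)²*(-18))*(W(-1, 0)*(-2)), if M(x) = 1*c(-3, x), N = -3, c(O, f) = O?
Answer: -150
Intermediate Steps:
M(x) = -3 (M(x) = 1*(-3) = -3)
K(n) = 1/(-3 + n) (K(n) = 1/(n - 3) = 1/(-3 + n))
W(w, z) = -25/6 (W(w, z) = -4 + 1/(-3 - 3) = -4 + 1/(-6) = -4 - ⅙ = -25/6)
((2 - 3)²*(-18))*(W(-1, 0)*(-2)) = ((2 - 3)²*(-18))*(-25/6*(-2)) = ((-1)²*(-18))*(25/3) = (1*(-18))*(25/3) = -18*25/3 = -150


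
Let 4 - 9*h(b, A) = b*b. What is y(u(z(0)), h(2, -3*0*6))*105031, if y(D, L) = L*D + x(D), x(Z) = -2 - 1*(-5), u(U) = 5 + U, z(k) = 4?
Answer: 315093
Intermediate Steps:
h(b, A) = 4/9 - b**2/9 (h(b, A) = 4/9 - b*b/9 = 4/9 - b**2/9)
x(Z) = 3 (x(Z) = -2 + 5 = 3)
y(D, L) = 3 + D*L (y(D, L) = L*D + 3 = D*L + 3 = 3 + D*L)
y(u(z(0)), h(2, -3*0*6))*105031 = (3 + (5 + 4)*(4/9 - 1/9*2**2))*105031 = (3 + 9*(4/9 - 1/9*4))*105031 = (3 + 9*(4/9 - 4/9))*105031 = (3 + 9*0)*105031 = (3 + 0)*105031 = 3*105031 = 315093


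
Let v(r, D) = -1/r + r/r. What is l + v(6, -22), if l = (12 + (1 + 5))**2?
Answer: 1949/6 ≈ 324.83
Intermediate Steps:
l = 324 (l = (12 + 6)**2 = 18**2 = 324)
v(r, D) = 1 - 1/r (v(r, D) = -1/r + 1 = 1 - 1/r)
l + v(6, -22) = 324 + (-1 + 6)/6 = 324 + (1/6)*5 = 324 + 5/6 = 1949/6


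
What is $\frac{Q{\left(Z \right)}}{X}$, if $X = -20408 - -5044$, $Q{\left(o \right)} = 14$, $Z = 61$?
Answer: $- \frac{7}{7682} \approx -0.00091122$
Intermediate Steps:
$X = -15364$ ($X = -20408 + 5044 = -15364$)
$\frac{Q{\left(Z \right)}}{X} = \frac{14}{-15364} = 14 \left(- \frac{1}{15364}\right) = - \frac{7}{7682}$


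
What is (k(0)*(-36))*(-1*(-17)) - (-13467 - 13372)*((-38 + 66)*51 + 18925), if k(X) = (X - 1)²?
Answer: 546253555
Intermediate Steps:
k(X) = (-1 + X)²
(k(0)*(-36))*(-1*(-17)) - (-13467 - 13372)*((-38 + 66)*51 + 18925) = ((-1 + 0)²*(-36))*(-1*(-17)) - (-13467 - 13372)*((-38 + 66)*51 + 18925) = ((-1)²*(-36))*17 - (-26839)*(28*51 + 18925) = (1*(-36))*17 - (-26839)*(1428 + 18925) = -36*17 - (-26839)*20353 = -612 - 1*(-546254167) = -612 + 546254167 = 546253555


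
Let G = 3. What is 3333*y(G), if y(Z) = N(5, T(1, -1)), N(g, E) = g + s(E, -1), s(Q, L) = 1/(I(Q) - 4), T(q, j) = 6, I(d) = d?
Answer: 36663/2 ≈ 18332.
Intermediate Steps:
s(Q, L) = 1/(-4 + Q) (s(Q, L) = 1/(Q - 4) = 1/(-4 + Q))
N(g, E) = g + 1/(-4 + E)
y(Z) = 11/2 (y(Z) = (1 + 5*(-4 + 6))/(-4 + 6) = (1 + 5*2)/2 = (1 + 10)/2 = (½)*11 = 11/2)
3333*y(G) = 3333*(11/2) = 36663/2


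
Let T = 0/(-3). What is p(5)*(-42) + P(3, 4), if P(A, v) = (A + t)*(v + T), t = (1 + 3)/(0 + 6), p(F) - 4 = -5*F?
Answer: 2690/3 ≈ 896.67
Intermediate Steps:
p(F) = 4 - 5*F
T = 0 (T = 0*(-1/3) = 0)
t = 2/3 (t = 4/6 = 4*(1/6) = 2/3 ≈ 0.66667)
P(A, v) = v*(2/3 + A) (P(A, v) = (A + 2/3)*(v + 0) = (2/3 + A)*v = v*(2/3 + A))
p(5)*(-42) + P(3, 4) = (4 - 5*5)*(-42) + (1/3)*4*(2 + 3*3) = (4 - 25)*(-42) + (1/3)*4*(2 + 9) = -21*(-42) + (1/3)*4*11 = 882 + 44/3 = 2690/3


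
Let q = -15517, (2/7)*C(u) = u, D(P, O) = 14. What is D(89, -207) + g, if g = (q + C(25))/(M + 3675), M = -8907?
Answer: 177355/10464 ≈ 16.949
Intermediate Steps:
C(u) = 7*u/2
g = 30859/10464 (g = (-15517 + (7/2)*25)/(-8907 + 3675) = (-15517 + 175/2)/(-5232) = -30859/2*(-1/5232) = 30859/10464 ≈ 2.9491)
D(89, -207) + g = 14 + 30859/10464 = 177355/10464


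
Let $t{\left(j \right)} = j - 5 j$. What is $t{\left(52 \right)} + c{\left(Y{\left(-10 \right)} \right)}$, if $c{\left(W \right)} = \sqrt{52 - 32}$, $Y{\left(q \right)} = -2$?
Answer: $-208 + 2 \sqrt{5} \approx -203.53$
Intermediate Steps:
$t{\left(j \right)} = - 4 j$
$c{\left(W \right)} = 2 \sqrt{5}$ ($c{\left(W \right)} = \sqrt{20} = 2 \sqrt{5}$)
$t{\left(52 \right)} + c{\left(Y{\left(-10 \right)} \right)} = \left(-4\right) 52 + 2 \sqrt{5} = -208 + 2 \sqrt{5}$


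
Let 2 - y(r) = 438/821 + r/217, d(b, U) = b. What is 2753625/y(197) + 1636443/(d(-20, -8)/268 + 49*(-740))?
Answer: 397270166041783838/80601033225 ≈ 4.9288e+6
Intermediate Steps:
y(r) = 1204/821 - r/217 (y(r) = 2 - (438/821 + r/217) = 2 + (-438/821 - r/217) = 1204/821 - r/217)
2753625/y(197) + 1636443/(d(-20, -8)/268 + 49*(-740)) = 2753625/(1204/821 - 1/217*197) + 1636443/(-20/268 + 49*(-740)) = 2753625/(1204/821 - 197/217) + 1636443/(-20*1/268 - 36260) = 2753625/(99531/178157) + 1636443/(-5/67 - 36260) = 2753625*(178157/99531) + 1636443/(-2429425/67) = 163525856375/33177 + 1636443*(-67/2429425) = 163525856375/33177 - 109641681/2429425 = 397270166041783838/80601033225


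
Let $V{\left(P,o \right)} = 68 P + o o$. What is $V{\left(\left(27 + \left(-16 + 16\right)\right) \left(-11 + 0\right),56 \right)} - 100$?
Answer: $-17160$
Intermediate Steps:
$V{\left(P,o \right)} = o^{2} + 68 P$ ($V{\left(P,o \right)} = 68 P + o^{2} = o^{2} + 68 P$)
$V{\left(\left(27 + \left(-16 + 16\right)\right) \left(-11 + 0\right),56 \right)} - 100 = \left(56^{2} + 68 \left(27 + \left(-16 + 16\right)\right) \left(-11 + 0\right)\right) - 100 = \left(3136 + 68 \left(27 + 0\right) \left(-11\right)\right) - 100 = \left(3136 + 68 \cdot 27 \left(-11\right)\right) - 100 = \left(3136 + 68 \left(-297\right)\right) - 100 = \left(3136 - 20196\right) - 100 = -17060 - 100 = -17160$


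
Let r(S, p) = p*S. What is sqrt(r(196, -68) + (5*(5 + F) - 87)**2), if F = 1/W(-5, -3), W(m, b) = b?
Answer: I*sqrt(83471)/3 ≈ 96.304*I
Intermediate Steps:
r(S, p) = S*p
F = -1/3 (F = 1/(-3) = -1/3 ≈ -0.33333)
sqrt(r(196, -68) + (5*(5 + F) - 87)**2) = sqrt(196*(-68) + (5*(5 - 1/3) - 87)**2) = sqrt(-13328 + (5*(14/3) - 87)**2) = sqrt(-13328 + (70/3 - 87)**2) = sqrt(-13328 + (-191/3)**2) = sqrt(-13328 + 36481/9) = sqrt(-83471/9) = I*sqrt(83471)/3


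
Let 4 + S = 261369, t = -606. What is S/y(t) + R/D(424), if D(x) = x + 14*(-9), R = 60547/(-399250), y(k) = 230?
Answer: 3109627899669/2736459500 ≈ 1136.4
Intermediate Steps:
S = 261365 (S = -4 + 261369 = 261365)
R = -60547/399250 (R = 60547*(-1/399250) = -60547/399250 ≈ -0.15165)
D(x) = -126 + x (D(x) = x - 126 = -126 + x)
S/y(t) + R/D(424) = 261365/230 - 60547/(399250*(-126 + 424)) = 261365*(1/230) - 60547/399250/298 = 52273/46 - 60547/399250*1/298 = 52273/46 - 60547/118976500 = 3109627899669/2736459500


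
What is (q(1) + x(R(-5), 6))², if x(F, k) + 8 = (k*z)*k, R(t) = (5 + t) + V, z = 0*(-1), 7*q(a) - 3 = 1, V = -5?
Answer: 2704/49 ≈ 55.184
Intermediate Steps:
q(a) = 4/7 (q(a) = 3/7 + (⅐)*1 = 3/7 + ⅐ = 4/7)
z = 0
R(t) = t (R(t) = (5 + t) - 5 = t)
x(F, k) = -8 (x(F, k) = -8 + (k*0)*k = -8 + 0*k = -8 + 0 = -8)
(q(1) + x(R(-5), 6))² = (4/7 - 8)² = (-52/7)² = 2704/49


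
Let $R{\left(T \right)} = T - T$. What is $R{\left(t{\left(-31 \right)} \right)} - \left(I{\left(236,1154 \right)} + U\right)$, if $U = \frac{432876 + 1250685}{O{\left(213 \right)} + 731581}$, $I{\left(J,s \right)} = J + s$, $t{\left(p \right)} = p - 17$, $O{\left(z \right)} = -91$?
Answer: $- \frac{339484887}{243830} \approx -1392.3$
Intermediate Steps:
$t{\left(p \right)} = -17 + p$ ($t{\left(p \right)} = p - 17 = -17 + p$)
$U = \frac{561187}{243830}$ ($U = \frac{432876 + 1250685}{-91 + 731581} = \frac{1683561}{731490} = 1683561 \cdot \frac{1}{731490} = \frac{561187}{243830} \approx 2.3016$)
$R{\left(T \right)} = 0$
$R{\left(t{\left(-31 \right)} \right)} - \left(I{\left(236,1154 \right)} + U\right) = 0 - \left(\left(236 + 1154\right) + \frac{561187}{243830}\right) = 0 - \left(1390 + \frac{561187}{243830}\right) = 0 - \frac{339484887}{243830} = - \frac{339484887}{243830}$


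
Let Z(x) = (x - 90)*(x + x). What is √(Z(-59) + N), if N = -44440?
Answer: I*√26858 ≈ 163.88*I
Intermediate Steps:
Z(x) = 2*x*(-90 + x) (Z(x) = (-90 + x)*(2*x) = 2*x*(-90 + x))
√(Z(-59) + N) = √(2*(-59)*(-90 - 59) - 44440) = √(2*(-59)*(-149) - 44440) = √(17582 - 44440) = √(-26858) = I*√26858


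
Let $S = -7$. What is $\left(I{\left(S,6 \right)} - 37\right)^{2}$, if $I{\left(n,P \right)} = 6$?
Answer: $961$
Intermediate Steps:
$\left(I{\left(S,6 \right)} - 37\right)^{2} = \left(6 - 37\right)^{2} = \left(-31\right)^{2} = 961$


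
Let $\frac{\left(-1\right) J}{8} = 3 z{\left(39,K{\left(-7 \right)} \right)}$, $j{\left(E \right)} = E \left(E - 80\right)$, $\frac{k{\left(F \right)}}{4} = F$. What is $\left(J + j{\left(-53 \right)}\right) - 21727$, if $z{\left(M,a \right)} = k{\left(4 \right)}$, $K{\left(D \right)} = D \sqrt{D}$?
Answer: $-15062$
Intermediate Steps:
$k{\left(F \right)} = 4 F$
$j{\left(E \right)} = E \left(-80 + E\right)$
$K{\left(D \right)} = D^{\frac{3}{2}}$
$z{\left(M,a \right)} = 16$ ($z{\left(M,a \right)} = 4 \cdot 4 = 16$)
$J = -384$ ($J = - 8 \cdot 3 \cdot 16 = \left(-8\right) 48 = -384$)
$\left(J + j{\left(-53 \right)}\right) - 21727 = \left(-384 - 53 \left(-80 - 53\right)\right) - 21727 = \left(-384 - -7049\right) - 21727 = \left(-384 + 7049\right) - 21727 = 6665 - 21727 = -15062$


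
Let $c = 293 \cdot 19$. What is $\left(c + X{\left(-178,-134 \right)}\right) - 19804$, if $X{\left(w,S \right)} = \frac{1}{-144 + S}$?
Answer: $- \frac{3957887}{278} \approx -14237.0$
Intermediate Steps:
$c = 5567$
$\left(c + X{\left(-178,-134 \right)}\right) - 19804 = \left(5567 + \frac{1}{-144 - 134}\right) - 19804 = \left(5567 + \frac{1}{-278}\right) - 19804 = \left(5567 - \frac{1}{278}\right) - 19804 = \frac{1547625}{278} - 19804 = - \frac{3957887}{278}$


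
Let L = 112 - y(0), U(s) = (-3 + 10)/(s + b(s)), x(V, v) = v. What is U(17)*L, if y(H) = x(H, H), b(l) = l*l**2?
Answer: 392/2465 ≈ 0.15903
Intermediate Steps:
b(l) = l**3
y(H) = H
U(s) = 7/(s + s**3) (U(s) = (-3 + 10)/(s + s**3) = 7/(s + s**3))
L = 112 (L = 112 - 1*0 = 112 + 0 = 112)
U(17)*L = (7/(17 + 17**3))*112 = (7/(17 + 4913))*112 = (7/4930)*112 = 392/2465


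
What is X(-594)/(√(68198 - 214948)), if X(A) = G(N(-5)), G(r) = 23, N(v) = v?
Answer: -23*I*√5870/29350 ≈ -0.06004*I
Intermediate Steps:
X(A) = 23
X(-594)/(√(68198 - 214948)) = 23/(√(68198 - 214948)) = 23/(√(-146750)) = 23/((5*I*√5870)) = 23*(-I*√5870/29350) = -23*I*√5870/29350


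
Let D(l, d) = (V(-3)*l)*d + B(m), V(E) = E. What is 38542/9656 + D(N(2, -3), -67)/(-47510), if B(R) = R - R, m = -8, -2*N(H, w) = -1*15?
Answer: 22707175/5734457 ≈ 3.9598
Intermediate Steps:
N(H, w) = 15/2 (N(H, w) = -(-1)*15/2 = -½*(-15) = 15/2)
B(R) = 0
D(l, d) = -3*d*l (D(l, d) = (-3*l)*d + 0 = -3*d*l + 0 = -3*d*l)
38542/9656 + D(N(2, -3), -67)/(-47510) = 38542/9656 - 3*(-67)*15/2/(-47510) = 38542*(1/9656) + (3015/2)*(-1/47510) = 19271/4828 - 603/19004 = 22707175/5734457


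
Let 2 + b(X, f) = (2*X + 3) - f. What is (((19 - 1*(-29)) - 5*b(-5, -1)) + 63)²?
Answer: 22801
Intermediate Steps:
b(X, f) = 1 - f + 2*X (b(X, f) = -2 + ((2*X + 3) - f) = -2 + ((3 + 2*X) - f) = -2 + (3 - f + 2*X) = 1 - f + 2*X)
(((19 - 1*(-29)) - 5*b(-5, -1)) + 63)² = (((19 - 1*(-29)) - 5*(1 - 1*(-1) + 2*(-5))) + 63)² = (((19 + 29) - 5*(1 + 1 - 10)) + 63)² = ((48 - 5*(-8)) + 63)² = ((48 + 40) + 63)² = (88 + 63)² = 151² = 22801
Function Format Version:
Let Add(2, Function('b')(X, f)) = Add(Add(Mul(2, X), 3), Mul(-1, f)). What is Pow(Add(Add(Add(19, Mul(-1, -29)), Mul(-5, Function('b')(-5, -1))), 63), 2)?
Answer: 22801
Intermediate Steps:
Function('b')(X, f) = Add(1, Mul(-1, f), Mul(2, X)) (Function('b')(X, f) = Add(-2, Add(Add(Mul(2, X), 3), Mul(-1, f))) = Add(-2, Add(Add(3, Mul(2, X)), Mul(-1, f))) = Add(-2, Add(3, Mul(-1, f), Mul(2, X))) = Add(1, Mul(-1, f), Mul(2, X)))
Pow(Add(Add(Add(19, Mul(-1, -29)), Mul(-5, Function('b')(-5, -1))), 63), 2) = Pow(Add(Add(Add(19, Mul(-1, -29)), Mul(-5, Add(1, Mul(-1, -1), Mul(2, -5)))), 63), 2) = Pow(Add(Add(Add(19, 29), Mul(-5, Add(1, 1, -10))), 63), 2) = Pow(Add(Add(48, Mul(-5, -8)), 63), 2) = Pow(Add(Add(48, 40), 63), 2) = Pow(Add(88, 63), 2) = Pow(151, 2) = 22801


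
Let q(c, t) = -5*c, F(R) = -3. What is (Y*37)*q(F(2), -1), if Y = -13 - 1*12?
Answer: -13875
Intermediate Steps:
Y = -25 (Y = -13 - 12 = -25)
(Y*37)*q(F(2), -1) = (-25*37)*(-5*(-3)) = -925*15 = -13875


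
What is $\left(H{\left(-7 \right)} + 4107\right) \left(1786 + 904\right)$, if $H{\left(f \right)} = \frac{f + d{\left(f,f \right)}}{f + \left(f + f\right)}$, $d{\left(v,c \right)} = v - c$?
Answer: $\frac{33146180}{3} \approx 1.1049 \cdot 10^{7}$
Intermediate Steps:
$H{\left(f \right)} = \frac{1}{3}$ ($H{\left(f \right)} = \frac{f + \left(f - f\right)}{f + \left(f + f\right)} = \frac{f + 0}{f + 2 f} = \frac{f}{3 f} = f \frac{1}{3 f} = \frac{1}{3}$)
$\left(H{\left(-7 \right)} + 4107\right) \left(1786 + 904\right) = \left(\frac{1}{3} + 4107\right) \left(1786 + 904\right) = \frac{12322}{3} \cdot 2690 = \frac{33146180}{3}$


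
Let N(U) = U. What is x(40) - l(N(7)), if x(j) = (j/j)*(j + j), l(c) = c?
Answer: 73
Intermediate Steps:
x(j) = 2*j (x(j) = 1*(2*j) = 2*j)
x(40) - l(N(7)) = 2*40 - 1*7 = 80 - 7 = 73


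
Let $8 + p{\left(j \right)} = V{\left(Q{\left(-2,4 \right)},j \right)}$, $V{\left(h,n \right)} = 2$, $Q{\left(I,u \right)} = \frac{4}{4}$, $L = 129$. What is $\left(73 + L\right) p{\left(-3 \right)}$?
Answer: $-1212$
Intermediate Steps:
$Q{\left(I,u \right)} = 1$ ($Q{\left(I,u \right)} = 4 \cdot \frac{1}{4} = 1$)
$p{\left(j \right)} = -6$ ($p{\left(j \right)} = -8 + 2 = -6$)
$\left(73 + L\right) p{\left(-3 \right)} = \left(73 + 129\right) \left(-6\right) = 202 \left(-6\right) = -1212$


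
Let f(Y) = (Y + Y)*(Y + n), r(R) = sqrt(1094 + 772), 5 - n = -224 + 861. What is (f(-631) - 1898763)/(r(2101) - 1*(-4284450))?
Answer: -31098680325/437059804777 + 14517*sqrt(1866)/874119609554 ≈ -0.071154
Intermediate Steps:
n = -632 (n = 5 - (-224 + 861) = 5 - 1*637 = 5 - 637 = -632)
r(R) = sqrt(1866)
f(Y) = 2*Y*(-632 + Y) (f(Y) = (Y + Y)*(Y - 632) = (2*Y)*(-632 + Y) = 2*Y*(-632 + Y))
(f(-631) - 1898763)/(r(2101) - 1*(-4284450)) = (2*(-631)*(-632 - 631) - 1898763)/(sqrt(1866) - 1*(-4284450)) = (2*(-631)*(-1263) - 1898763)/(sqrt(1866) + 4284450) = (1593906 - 1898763)/(4284450 + sqrt(1866)) = -304857/(4284450 + sqrt(1866))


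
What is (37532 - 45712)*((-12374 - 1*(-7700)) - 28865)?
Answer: 274349020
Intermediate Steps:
(37532 - 45712)*((-12374 - 1*(-7700)) - 28865) = -8180*((-12374 + 7700) - 28865) = -8180*(-4674 - 28865) = -8180*(-33539) = 274349020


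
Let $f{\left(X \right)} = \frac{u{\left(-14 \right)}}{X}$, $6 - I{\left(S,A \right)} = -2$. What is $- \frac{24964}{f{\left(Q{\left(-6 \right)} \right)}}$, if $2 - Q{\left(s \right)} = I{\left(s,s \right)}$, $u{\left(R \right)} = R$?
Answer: $- \frac{74892}{7} \approx -10699.0$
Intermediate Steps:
$I{\left(S,A \right)} = 8$ ($I{\left(S,A \right)} = 6 - -2 = 6 + 2 = 8$)
$Q{\left(s \right)} = -6$ ($Q{\left(s \right)} = 2 - 8 = -6$)
$f{\left(X \right)} = - \frac{14}{X}$
$- \frac{24964}{f{\left(Q{\left(-6 \right)} \right)}} = - \frac{24964}{\left(-14\right) \frac{1}{-6}} = - \frac{24964}{\left(-14\right) \left(- \frac{1}{6}\right)} = - \frac{24964}{\frac{7}{3}} = \left(-24964\right) \frac{3}{7} = - \frac{74892}{7}$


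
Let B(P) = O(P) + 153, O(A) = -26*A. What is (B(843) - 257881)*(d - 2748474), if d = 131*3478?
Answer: 641188008976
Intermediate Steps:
d = 455618
B(P) = 153 - 26*P (B(P) = -26*P + 153 = 153 - 26*P)
(B(843) - 257881)*(d - 2748474) = ((153 - 26*843) - 257881)*(455618 - 2748474) = ((153 - 21918) - 257881)*(-2292856) = (-21765 - 257881)*(-2292856) = -279646*(-2292856) = 641188008976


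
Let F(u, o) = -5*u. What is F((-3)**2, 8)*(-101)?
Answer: 4545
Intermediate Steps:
F((-3)**2, 8)*(-101) = -5*(-3)**2*(-101) = -5*9*(-101) = -45*(-101) = 4545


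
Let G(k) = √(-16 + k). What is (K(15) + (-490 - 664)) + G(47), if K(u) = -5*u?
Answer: -1229 + √31 ≈ -1223.4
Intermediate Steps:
(K(15) + (-490 - 664)) + G(47) = (-5*15 + (-490 - 664)) + √(-16 + 47) = (-75 - 1154) + √31 = -1229 + √31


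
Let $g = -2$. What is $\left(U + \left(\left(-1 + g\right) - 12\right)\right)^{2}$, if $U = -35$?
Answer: $2500$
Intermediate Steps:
$\left(U + \left(\left(-1 + g\right) - 12\right)\right)^{2} = \left(-35 - 15\right)^{2} = \left(-50\right)^{2} = 2500$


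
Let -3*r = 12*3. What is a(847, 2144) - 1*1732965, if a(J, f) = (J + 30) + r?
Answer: -1732100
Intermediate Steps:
r = -12 (r = -4*3 = -⅓*36 = -12)
a(J, f) = 18 + J (a(J, f) = (J + 30) - 12 = (30 + J) - 12 = 18 + J)
a(847, 2144) - 1*1732965 = (18 + 847) - 1*1732965 = 865 - 1732965 = -1732100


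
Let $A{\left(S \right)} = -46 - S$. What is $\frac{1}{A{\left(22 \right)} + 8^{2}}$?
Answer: $- \frac{1}{4} \approx -0.25$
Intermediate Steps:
$\frac{1}{A{\left(22 \right)} + 8^{2}} = \frac{1}{\left(-46 - 22\right) + 8^{2}} = \frac{1}{\left(-46 - 22\right) + 64} = \frac{1}{-68 + 64} = \frac{1}{-4} = - \frac{1}{4}$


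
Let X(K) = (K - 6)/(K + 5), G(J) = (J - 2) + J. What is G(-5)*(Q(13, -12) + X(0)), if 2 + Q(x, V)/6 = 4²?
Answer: -4968/5 ≈ -993.60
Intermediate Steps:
Q(x, V) = 84 (Q(x, V) = -12 + 6*4² = -12 + 6*16 = -12 + 96 = 84)
G(J) = -2 + 2*J (G(J) = (-2 + J) + J = -2 + 2*J)
X(K) = (-6 + K)/(5 + K)
G(-5)*(Q(13, -12) + X(0)) = (-2 + 2*(-5))*(84 + (-6 + 0)/(5 + 0)) = (-2 - 10)*(84 - 6/5) = -12*(84 + (⅕)*(-6)) = -12*(84 - 6/5) = -12*414/5 = -4968/5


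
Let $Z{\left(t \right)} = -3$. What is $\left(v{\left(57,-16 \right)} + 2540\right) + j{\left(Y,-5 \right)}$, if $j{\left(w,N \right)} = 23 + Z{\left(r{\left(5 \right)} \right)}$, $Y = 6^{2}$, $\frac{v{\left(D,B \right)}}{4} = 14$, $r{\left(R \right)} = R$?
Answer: $2616$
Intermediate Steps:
$v{\left(D,B \right)} = 56$ ($v{\left(D,B \right)} = 4 \cdot 14 = 56$)
$Y = 36$
$j{\left(w,N \right)} = 20$ ($j{\left(w,N \right)} = 23 - 3 = 20$)
$\left(v{\left(57,-16 \right)} + 2540\right) + j{\left(Y,-5 \right)} = \left(56 + 2540\right) + 20 = 2596 + 20 = 2616$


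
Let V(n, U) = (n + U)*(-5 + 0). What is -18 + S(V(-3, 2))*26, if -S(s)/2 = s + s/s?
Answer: -330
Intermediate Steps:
V(n, U) = -5*U - 5*n (V(n, U) = (U + n)*(-5) = -5*U - 5*n)
S(s) = -2 - 2*s (S(s) = -2*(s + s/s) = -2*(s + 1) = -2*(1 + s) = -2 - 2*s)
-18 + S(V(-3, 2))*26 = -18 + (-2 - 2*(-5*2 - 5*(-3)))*26 = -18 + (-2 - 2*(-10 + 15))*26 = -18 + (-2 - 2*5)*26 = -18 + (-2 - 10)*26 = -18 - 12*26 = -18 - 312 = -330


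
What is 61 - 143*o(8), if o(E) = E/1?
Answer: -1083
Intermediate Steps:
o(E) = E (o(E) = E*1 = E)
61 - 143*o(8) = 61 - 143*8 = 61 - 1144 = -1083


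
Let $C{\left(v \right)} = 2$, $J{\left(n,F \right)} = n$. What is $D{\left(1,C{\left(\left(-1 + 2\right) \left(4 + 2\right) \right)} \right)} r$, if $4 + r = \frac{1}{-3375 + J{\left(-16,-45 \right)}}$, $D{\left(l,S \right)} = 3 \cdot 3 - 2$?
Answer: $- \frac{94955}{3391} \approx -28.002$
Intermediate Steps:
$D{\left(l,S \right)} = 7$ ($D{\left(l,S \right)} = 9 - 2 = 7$)
$r = - \frac{13565}{3391}$ ($r = -4 + \frac{1}{-3375 - 16} = -4 + \frac{1}{-3391} = -4 - \frac{1}{3391} = - \frac{13565}{3391} \approx -4.0003$)
$D{\left(1,C{\left(\left(-1 + 2\right) \left(4 + 2\right) \right)} \right)} r = 7 \left(- \frac{13565}{3391}\right) = - \frac{94955}{3391}$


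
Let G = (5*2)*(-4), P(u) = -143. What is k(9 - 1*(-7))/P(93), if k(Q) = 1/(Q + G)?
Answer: 1/3432 ≈ 0.00029138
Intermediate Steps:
G = -40 (G = 10*(-4) = -40)
k(Q) = 1/(-40 + Q) (k(Q) = 1/(Q - 40) = 1/(-40 + Q))
k(9 - 1*(-7))/P(93) = 1/((-40 + (9 - 1*(-7)))*(-143)) = -1/143/(-40 + (9 + 7)) = -1/143/(-40 + 16) = -1/143/(-24) = -1/24*(-1/143) = 1/3432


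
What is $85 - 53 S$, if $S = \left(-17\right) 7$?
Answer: $6392$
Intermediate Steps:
$S = -119$
$85 - 53 S = 85 - -6307 = 85 + 6307 = 6392$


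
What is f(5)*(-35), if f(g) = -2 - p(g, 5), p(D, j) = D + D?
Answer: 420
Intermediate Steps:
p(D, j) = 2*D
f(g) = -2 - 2*g
f(5)*(-35) = (-2 - 2*5)*(-35) = (-2 - 10)*(-35) = -12*(-35) = 420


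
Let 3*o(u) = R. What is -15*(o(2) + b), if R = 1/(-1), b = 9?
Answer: -130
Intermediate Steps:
R = -1
o(u) = -⅓ (o(u) = (⅓)*(-1) = -⅓)
-15*(o(2) + b) = -15*(-⅓ + 9) = -15*26/3 = -130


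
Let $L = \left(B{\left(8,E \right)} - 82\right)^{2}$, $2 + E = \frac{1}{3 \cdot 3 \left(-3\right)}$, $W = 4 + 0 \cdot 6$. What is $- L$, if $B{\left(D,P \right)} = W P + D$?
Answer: $- \frac{4919524}{729} \approx -6748.3$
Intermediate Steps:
$W = 4$ ($W = 4 + 0 = 4$)
$E = - \frac{55}{27}$ ($E = -2 + \frac{1}{3 \cdot 3 \left(-3\right)} = -2 + \frac{1}{9 \left(-3\right)} = -2 + \frac{1}{-27} = -2 - \frac{1}{27} = - \frac{55}{27} \approx -2.037$)
$B{\left(D,P \right)} = D + 4 P$ ($B{\left(D,P \right)} = 4 P + D = D + 4 P$)
$L = \frac{4919524}{729}$ ($L = \left(\left(8 + 4 \left(- \frac{55}{27}\right)\right) - 82\right)^{2} = \left(\left(8 - \frac{220}{27}\right) - 82\right)^{2} = \left(- \frac{4}{27} - 82\right)^{2} = \left(- \frac{2218}{27}\right)^{2} = \frac{4919524}{729} \approx 6748.3$)
$- L = \left(-1\right) \frac{4919524}{729} = - \frac{4919524}{729}$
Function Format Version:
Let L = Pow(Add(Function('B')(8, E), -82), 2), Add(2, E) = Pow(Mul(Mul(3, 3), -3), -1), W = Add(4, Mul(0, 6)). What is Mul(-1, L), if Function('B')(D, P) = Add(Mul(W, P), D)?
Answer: Rational(-4919524, 729) ≈ -6748.3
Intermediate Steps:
W = 4 (W = Add(4, 0) = 4)
E = Rational(-55, 27) (E = Add(-2, Pow(Mul(Mul(3, 3), -3), -1)) = Add(-2, Pow(Mul(9, -3), -1)) = Add(-2, Pow(-27, -1)) = Add(-2, Rational(-1, 27)) = Rational(-55, 27) ≈ -2.0370)
Function('B')(D, P) = Add(D, Mul(4, P)) (Function('B')(D, P) = Add(Mul(4, P), D) = Add(D, Mul(4, P)))
L = Rational(4919524, 729) (L = Pow(Add(Add(8, Mul(4, Rational(-55, 27))), -82), 2) = Pow(Add(Add(8, Rational(-220, 27)), -82), 2) = Pow(Add(Rational(-4, 27), -82), 2) = Pow(Rational(-2218, 27), 2) = Rational(4919524, 729) ≈ 6748.3)
Mul(-1, L) = Mul(-1, Rational(4919524, 729)) = Rational(-4919524, 729)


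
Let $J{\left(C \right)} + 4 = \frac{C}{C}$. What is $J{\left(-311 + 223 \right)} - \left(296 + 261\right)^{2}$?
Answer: $-310252$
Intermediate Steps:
$J{\left(C \right)} = -3$ ($J{\left(C \right)} = -4 + \frac{C}{C} = -4 + 1 = -3$)
$J{\left(-311 + 223 \right)} - \left(296 + 261\right)^{2} = -3 - \left(296 + 261\right)^{2} = -3 - 557^{2} = -3 - 310249 = -310252$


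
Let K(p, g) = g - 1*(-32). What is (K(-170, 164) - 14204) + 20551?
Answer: 6543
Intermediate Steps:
K(p, g) = 32 + g (K(p, g) = g + 32 = 32 + g)
(K(-170, 164) - 14204) + 20551 = ((32 + 164) - 14204) + 20551 = (196 - 14204) + 20551 = -14008 + 20551 = 6543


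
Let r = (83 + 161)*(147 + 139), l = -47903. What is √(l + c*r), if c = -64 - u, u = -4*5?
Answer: I*√3118399 ≈ 1765.9*I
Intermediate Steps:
u = -20
r = 69784 (r = 244*286 = 69784)
c = -44 (c = -64 - 1*(-20) = -64 + 20 = -44)
√(l + c*r) = √(-47903 - 44*69784) = √(-47903 - 3070496) = √(-3118399) = I*√3118399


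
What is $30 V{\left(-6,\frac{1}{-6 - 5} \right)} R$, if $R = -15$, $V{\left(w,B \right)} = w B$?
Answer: $- \frac{2700}{11} \approx -245.45$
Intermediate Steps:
$V{\left(w,B \right)} = B w$
$30 V{\left(-6,\frac{1}{-6 - 5} \right)} R = 30 \frac{1}{-6 - 5} \left(-6\right) \left(-15\right) = 30 \frac{1}{-11} \left(-6\right) \left(-15\right) = 30 \left(\left(- \frac{1}{11}\right) \left(-6\right)\right) \left(-15\right) = 30 \cdot \frac{6}{11} \left(-15\right) = \frac{180}{11} \left(-15\right) = - \frac{2700}{11}$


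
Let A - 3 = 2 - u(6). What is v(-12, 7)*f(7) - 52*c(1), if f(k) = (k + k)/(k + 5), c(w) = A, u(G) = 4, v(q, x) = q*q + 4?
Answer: 362/3 ≈ 120.67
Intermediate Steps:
v(q, x) = 4 + q**2 (v(q, x) = q**2 + 4 = 4 + q**2)
A = 1 (A = 3 + (2 - 1*4) = 3 + (2 - 4) = 3 - 2 = 1)
c(w) = 1
f(k) = 2*k/(5 + k) (f(k) = (2*k)/(5 + k) = 2*k/(5 + k))
v(-12, 7)*f(7) - 52*c(1) = (4 + (-12)**2)*(2*7/(5 + 7)) - 52*1 = (4 + 144)*(2*7/12) - 52 = 148*(2*7*(1/12)) - 52 = 148*(7/6) - 52 = 518/3 - 52 = 362/3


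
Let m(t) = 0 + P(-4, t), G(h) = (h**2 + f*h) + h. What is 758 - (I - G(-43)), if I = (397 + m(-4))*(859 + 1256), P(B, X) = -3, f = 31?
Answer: -832079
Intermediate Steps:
G(h) = h**2 + 32*h (G(h) = (h**2 + 31*h) + h = h**2 + 32*h)
m(t) = -3 (m(t) = 0 - 3 = -3)
I = 833310 (I = (397 - 3)*(859 + 1256) = 394*2115 = 833310)
758 - (I - G(-43)) = 758 - (833310 - (-43)*(32 - 43)) = 758 - (833310 - (-43)*(-11)) = 758 - (833310 - 1*473) = 758 - (833310 - 473) = 758 - 1*832837 = 758 - 832837 = -832079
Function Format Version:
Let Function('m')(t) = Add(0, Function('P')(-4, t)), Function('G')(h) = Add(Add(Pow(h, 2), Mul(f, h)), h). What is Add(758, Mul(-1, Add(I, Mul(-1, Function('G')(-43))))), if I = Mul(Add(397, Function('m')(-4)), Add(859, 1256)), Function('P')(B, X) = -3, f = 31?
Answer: -832079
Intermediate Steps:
Function('G')(h) = Add(Pow(h, 2), Mul(32, h)) (Function('G')(h) = Add(Add(Pow(h, 2), Mul(31, h)), h) = Add(Pow(h, 2), Mul(32, h)))
Function('m')(t) = -3 (Function('m')(t) = Add(0, -3) = -3)
I = 833310 (I = Mul(Add(397, -3), Add(859, 1256)) = Mul(394, 2115) = 833310)
Add(758, Mul(-1, Add(I, Mul(-1, Function('G')(-43))))) = Add(758, Mul(-1, Add(833310, Mul(-1, Mul(-43, Add(32, -43)))))) = Add(758, Mul(-1, Add(833310, Mul(-1, Mul(-43, -11))))) = Add(758, Mul(-1, Add(833310, Mul(-1, 473)))) = Add(758, Mul(-1, Add(833310, -473))) = Add(758, Mul(-1, 832837)) = Add(758, -832837) = -832079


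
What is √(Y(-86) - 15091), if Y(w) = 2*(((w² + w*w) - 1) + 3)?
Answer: √14497 ≈ 120.40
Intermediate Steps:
Y(w) = 4 + 4*w² (Y(w) = 2*(((w² + w²) - 1) + 3) = 2*((2*w² - 1) + 3) = 2*((-1 + 2*w²) + 3) = 2*(2 + 2*w²) = 4 + 4*w²)
√(Y(-86) - 15091) = √((4 + 4*(-86)²) - 15091) = √((4 + 4*7396) - 15091) = √((4 + 29584) - 15091) = √(29588 - 15091) = √14497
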